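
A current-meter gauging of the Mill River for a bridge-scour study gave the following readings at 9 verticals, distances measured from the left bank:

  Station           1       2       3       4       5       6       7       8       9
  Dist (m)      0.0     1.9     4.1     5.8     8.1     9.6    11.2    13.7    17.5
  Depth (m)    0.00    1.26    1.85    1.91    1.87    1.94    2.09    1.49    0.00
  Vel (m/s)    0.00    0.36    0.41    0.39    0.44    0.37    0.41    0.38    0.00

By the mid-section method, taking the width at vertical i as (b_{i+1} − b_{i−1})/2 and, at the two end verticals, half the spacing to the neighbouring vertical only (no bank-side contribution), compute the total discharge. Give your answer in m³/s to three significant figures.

w_2 = (4.1 − 0.0)/2 = 2.05 m; q_2 = 0.36 × 1.26 × 2.05 = 0.9299 m³/s
w_3 = (5.8 − 1.9)/2 = 1.95 m; q_3 = 0.41 × 1.85 × 1.95 = 1.479 m³/s
w_4 = (8.1 − 4.1)/2 = 2 m; q_4 = 0.39 × 1.91 × 2 = 1.490 m³/s
w_5 = (9.6 − 5.8)/2 = 1.9 m; q_5 = 0.44 × 1.87 × 1.9 = 1.563 m³/s
w_6 = (11.2 − 8.1)/2 = 1.55 m; q_6 = 0.37 × 1.94 × 1.55 = 1.113 m³/s
w_7 = (13.7 − 9.6)/2 = 2.05 m; q_7 = 0.41 × 2.09 × 2.05 = 1.757 m³/s
w_8 = (17.5 − 11.2)/2 = 3.15 m; q_8 = 0.38 × 1.49 × 3.15 = 1.784 m³/s
Stations 1, 9 contribute zero (depth or velocity is 0).
Q = Σ qᵢ = 10.11 m³/s

10.1 m³/s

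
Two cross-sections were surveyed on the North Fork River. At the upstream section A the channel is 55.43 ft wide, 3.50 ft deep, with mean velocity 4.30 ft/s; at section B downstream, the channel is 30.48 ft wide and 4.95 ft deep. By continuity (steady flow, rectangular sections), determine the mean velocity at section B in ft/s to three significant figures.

5.53 ft/s

Q = A₁V₁ = (55.43×3.50) × 4.30 = 834.2 ft³/s
A₂ = 30.48 × 4.95 = 150.9 ft²
V₂ = Q/A₂ = 834.2/150.9 = 5.529 ft/s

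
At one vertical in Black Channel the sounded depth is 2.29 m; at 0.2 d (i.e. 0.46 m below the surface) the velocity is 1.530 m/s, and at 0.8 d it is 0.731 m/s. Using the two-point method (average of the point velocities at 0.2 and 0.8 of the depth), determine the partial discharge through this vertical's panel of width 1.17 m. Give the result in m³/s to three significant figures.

3.03 m³/s

v̄ = (1.530 + 0.731) / 2 = 1.131 m/s
q = v̄ × d × w = 1.131 × 2.29 × 1.17 = 3.029 m³/s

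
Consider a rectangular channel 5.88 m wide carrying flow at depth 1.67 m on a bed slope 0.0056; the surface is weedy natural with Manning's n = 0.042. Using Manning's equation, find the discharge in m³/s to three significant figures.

18.2 m³/s

A = b·y = 5.88 × 1.67 = 9.820 m²
P = b + 2y = 5.88 + 2×1.67 = 9.220 m
R = A/P = 9.820/9.220 = 1.065 m
Q = (1/n)·A·R^(2/3)·S^(1/2) = (1/0.042) × 9.820 × 1.065^(2/3) × 0.0056^(1/2) = 18.25 m³/s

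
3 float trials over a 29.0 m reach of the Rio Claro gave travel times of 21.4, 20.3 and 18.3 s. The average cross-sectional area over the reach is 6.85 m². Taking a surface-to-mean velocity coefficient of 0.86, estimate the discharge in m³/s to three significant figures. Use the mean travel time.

8.54 m³/s

t̄ = (21.4 + 20.3 + 18.3) / 3 = 20 s
v_surface = L / t̄ = 29.0 / 20 = 1.450 m/s
v_mean = 0.86 × 1.450 = 1.247 m/s
Q = A × v_mean = 6.85 × 1.247 = 8.542 m³/s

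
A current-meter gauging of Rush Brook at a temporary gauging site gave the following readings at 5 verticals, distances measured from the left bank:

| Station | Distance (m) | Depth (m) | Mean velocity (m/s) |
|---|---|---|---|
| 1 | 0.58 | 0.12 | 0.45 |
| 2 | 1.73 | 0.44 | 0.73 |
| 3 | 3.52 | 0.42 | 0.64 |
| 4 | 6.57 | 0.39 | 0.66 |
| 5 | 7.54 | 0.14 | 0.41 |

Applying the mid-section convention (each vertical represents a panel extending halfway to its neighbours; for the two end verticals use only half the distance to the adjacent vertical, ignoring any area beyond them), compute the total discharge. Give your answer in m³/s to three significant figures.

1.70 m³/s

w_1 = (1.73 − 0.58)/2 = 0.575 m; q_1 = 0.45 × 0.12 × 0.575 = 0.03105 m³/s
w_2 = (3.52 − 0.58)/2 = 1.47 m; q_2 = 0.73 × 0.44 × 1.47 = 0.4722 m³/s
w_3 = (6.57 − 1.73)/2 = 2.42 m; q_3 = 0.64 × 0.42 × 2.42 = 0.6505 m³/s
w_4 = (7.54 − 3.52)/2 = 2.01 m; q_4 = 0.66 × 0.39 × 2.01 = 0.5174 m³/s
w_5 = (7.54 − 6.57)/2 = 0.485 m; q_5 = 0.41 × 0.14 × 0.485 = 0.02784 m³/s
Q = Σ qᵢ = 1.699 m³/s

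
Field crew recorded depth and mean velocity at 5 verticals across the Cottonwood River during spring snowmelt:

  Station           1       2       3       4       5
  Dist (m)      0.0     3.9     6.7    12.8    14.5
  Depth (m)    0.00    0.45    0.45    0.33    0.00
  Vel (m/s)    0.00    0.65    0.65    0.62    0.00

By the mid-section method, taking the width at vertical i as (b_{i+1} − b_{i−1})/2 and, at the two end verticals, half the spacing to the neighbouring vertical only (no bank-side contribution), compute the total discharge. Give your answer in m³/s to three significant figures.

3.08 m³/s

w_2 = (6.7 − 0.0)/2 = 3.35 m; q_2 = 0.65 × 0.45 × 3.35 = 0.9799 m³/s
w_3 = (12.8 − 3.9)/2 = 4.45 m; q_3 = 0.65 × 0.45 × 4.45 = 1.302 m³/s
w_4 = (14.5 − 6.7)/2 = 3.9 m; q_4 = 0.62 × 0.33 × 3.9 = 0.7979 m³/s
Stations 1, 5 contribute zero (depth or velocity is 0).
Q = Σ qᵢ = 3.079 m³/s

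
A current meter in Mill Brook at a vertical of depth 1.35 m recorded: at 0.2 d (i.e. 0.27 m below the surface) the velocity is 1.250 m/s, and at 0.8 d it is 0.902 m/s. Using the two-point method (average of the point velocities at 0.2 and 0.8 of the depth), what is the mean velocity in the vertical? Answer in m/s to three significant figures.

v̄ = (1.250 + 0.902) / 2 = 1.076 m/s

1.08 m/s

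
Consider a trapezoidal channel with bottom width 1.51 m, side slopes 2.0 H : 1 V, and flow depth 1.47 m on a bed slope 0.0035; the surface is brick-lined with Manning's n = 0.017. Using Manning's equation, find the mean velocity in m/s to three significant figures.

3.02 m/s

A = (b + z·y)·y = (1.51 + 2.0×1.47)×1.47 = 6.542 m²
P = b + 2y√(1+z²) = 1.51 + 2×1.47×√(1+2.0²) = 8.084 m
R = A/P = 6.542/8.084 = 0.8092 m
Q = (1/n)·A·R^(2/3)·S^(1/2) = (1/0.017) × 6.542 × 0.8092^(2/3) × 0.0035^(1/2) = 19.77 m³/s
V = Q/A = 19.77/6.542 = 3.022 m/s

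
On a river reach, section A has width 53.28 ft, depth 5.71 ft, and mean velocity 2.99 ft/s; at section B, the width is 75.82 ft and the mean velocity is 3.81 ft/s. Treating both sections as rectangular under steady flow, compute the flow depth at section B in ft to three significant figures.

3.15 ft

Q = A₁V₁ = (53.28×5.71) × 2.99 = 909.6 ft³/s
d₂ = Q/(b₂ V₂) = 909.6/(75.82×3.81) = 3.149 ft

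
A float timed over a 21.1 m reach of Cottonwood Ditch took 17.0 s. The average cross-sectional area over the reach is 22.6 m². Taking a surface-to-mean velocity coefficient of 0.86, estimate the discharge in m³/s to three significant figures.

24.1 m³/s

v_surface = L / t̄ = 21.1 / 17 = 1.241 m/s
v_mean = 0.86 × 1.241 = 1.067 m/s
Q = A × v_mean = 22.6 × 1.067 = 24.12 m³/s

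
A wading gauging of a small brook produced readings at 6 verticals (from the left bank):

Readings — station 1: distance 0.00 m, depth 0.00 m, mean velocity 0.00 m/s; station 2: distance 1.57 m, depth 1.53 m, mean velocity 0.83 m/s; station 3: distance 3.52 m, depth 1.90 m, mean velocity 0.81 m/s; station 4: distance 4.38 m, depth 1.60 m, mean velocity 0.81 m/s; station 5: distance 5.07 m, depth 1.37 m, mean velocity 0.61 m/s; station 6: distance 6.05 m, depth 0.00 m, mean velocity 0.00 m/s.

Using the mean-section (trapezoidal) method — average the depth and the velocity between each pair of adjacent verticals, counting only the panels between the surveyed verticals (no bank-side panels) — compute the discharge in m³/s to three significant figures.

5.39 m³/s

Panel 1-2: Δb = 1.57 m, d̄ = (0.00+1.53)/2 = 0.765, v̄ = (0.00+0.83)/2 = 0.415 → q = 1.57×0.765×0.415 = 0.4984 m³/s
Panel 2-3: Δb = 1.95 m, d̄ = (1.53+1.90)/2 = 1.715, v̄ = (0.83+0.81)/2 = 0.82 → q = 1.95×1.715×0.82 = 2.742 m³/s
Panel 3-4: Δb = 0.86 m, d̄ = (1.90+1.60)/2 = 1.75, v̄ = (0.81+0.81)/2 = 0.81 → q = 0.86×1.75×0.81 = 1.219 m³/s
Panel 4-5: Δb = 0.69 m, d̄ = (1.60+1.37)/2 = 1.485, v̄ = (0.81+0.61)/2 = 0.71 → q = 0.69×1.485×0.71 = 0.7275 m³/s
Panel 5-6: Δb = 0.98 m, d̄ = (1.37+0.00)/2 = 0.685, v̄ = (0.61+0.00)/2 = 0.305 → q = 0.98×0.685×0.305 = 0.2047 m³/s
Q = Σ q = 5.392 m³/s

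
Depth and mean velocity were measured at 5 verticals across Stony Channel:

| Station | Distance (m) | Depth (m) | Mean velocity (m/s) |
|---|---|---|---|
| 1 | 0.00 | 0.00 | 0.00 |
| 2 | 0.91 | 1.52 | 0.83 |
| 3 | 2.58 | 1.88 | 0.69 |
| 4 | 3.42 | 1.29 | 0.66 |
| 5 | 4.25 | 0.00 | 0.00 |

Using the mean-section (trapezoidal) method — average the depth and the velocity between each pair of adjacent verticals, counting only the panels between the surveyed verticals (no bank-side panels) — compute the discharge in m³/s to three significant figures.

3.52 m³/s

Panel 1-2: Δb = 0.91 m, d̄ = (0.00+1.52)/2 = 0.76, v̄ = (0.00+0.83)/2 = 0.415 → q = 0.91×0.76×0.415 = 0.2870 m³/s
Panel 2-3: Δb = 1.67 m, d̄ = (1.52+1.88)/2 = 1.7, v̄ = (0.83+0.69)/2 = 0.76 → q = 1.67×1.7×0.76 = 2.158 m³/s
Panel 3-4: Δb = 0.84 m, d̄ = (1.88+1.29)/2 = 1.585, v̄ = (0.69+0.66)/2 = 0.675 → q = 0.84×1.585×0.675 = 0.8987 m³/s
Panel 4-5: Δb = 0.83 m, d̄ = (1.29+0.00)/2 = 0.645, v̄ = (0.66+0.00)/2 = 0.33 → q = 0.83×0.645×0.33 = 0.1767 m³/s
Q = Σ q = 3.520 m³/s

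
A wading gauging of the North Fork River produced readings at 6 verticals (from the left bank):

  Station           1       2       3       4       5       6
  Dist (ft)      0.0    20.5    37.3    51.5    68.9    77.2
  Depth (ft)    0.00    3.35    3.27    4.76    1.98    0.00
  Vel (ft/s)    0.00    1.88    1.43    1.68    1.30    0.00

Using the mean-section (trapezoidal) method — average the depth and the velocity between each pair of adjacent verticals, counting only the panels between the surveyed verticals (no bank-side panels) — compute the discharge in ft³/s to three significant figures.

Panel 1-2: Δb = 20.5 ft, d̄ = (0.00+3.35)/2 = 1.675, v̄ = (0.00+1.88)/2 = 0.94 → q = 20.5×1.675×0.94 = 32.28 ft³/s
Panel 2-3: Δb = 16.8 ft, d̄ = (3.35+3.27)/2 = 3.31, v̄ = (1.88+1.43)/2 = 1.655 → q = 16.8×3.31×1.655 = 92.03 ft³/s
Panel 3-4: Δb = 14.2 ft, d̄ = (3.27+4.76)/2 = 4.015, v̄ = (1.43+1.68)/2 = 1.555 → q = 14.2×4.015×1.555 = 88.66 ft³/s
Panel 4-5: Δb = 17.4 ft, d̄ = (4.76+1.98)/2 = 3.37, v̄ = (1.68+1.30)/2 = 1.49 → q = 17.4×3.37×1.49 = 87.37 ft³/s
Panel 5-6: Δb = 8.3 ft, d̄ = (1.98+0.00)/2 = 0.99, v̄ = (1.30+0.00)/2 = 0.65 → q = 8.3×0.99×0.65 = 5.341 ft³/s
Q = Σ q = 305.7 ft³/s

306 ft³/s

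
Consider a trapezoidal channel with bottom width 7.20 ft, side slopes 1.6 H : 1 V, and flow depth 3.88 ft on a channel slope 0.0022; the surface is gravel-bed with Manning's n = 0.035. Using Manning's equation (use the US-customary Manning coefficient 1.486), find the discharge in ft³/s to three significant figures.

185 ft³/s

A = (b + z·y)·y = (7.20 + 1.6×3.88)×3.88 = 52.02 ft²
P = b + 2y√(1+z²) = 7.20 + 2×3.88×√(1+1.6²) = 21.84 ft
R = A/P = 52.02/21.84 = 2.382 ft
Q = (1.486/n)·A·R^(2/3)·S^(1/2) = (1.486/0.035) × 52.02 × 2.382^(2/3) × 0.0022^(1/2) = 184.8 ft³/s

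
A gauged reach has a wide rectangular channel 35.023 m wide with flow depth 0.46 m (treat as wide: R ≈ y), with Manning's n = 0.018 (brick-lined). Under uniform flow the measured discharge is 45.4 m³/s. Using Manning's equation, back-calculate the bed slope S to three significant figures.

0.00725

A = b·y = 35.023 × 0.46 = 16.11 m²
Wide channel: R ≈ y = 0.46 m
S = (Q·n / (1·A·R^(2/3)))² = (45.4×0.018 / (1×16.11×0.5959))² = 0.007246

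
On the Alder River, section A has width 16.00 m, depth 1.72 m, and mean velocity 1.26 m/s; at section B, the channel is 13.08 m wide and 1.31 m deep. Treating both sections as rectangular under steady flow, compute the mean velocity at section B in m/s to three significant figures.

2.02 m/s

Q = A₁V₁ = (16.00×1.72) × 1.26 = 34.68 m³/s
A₂ = 13.08 × 1.31 = 17.13 m²
V₂ = Q/A₂ = 34.68/17.13 = 2.024 m/s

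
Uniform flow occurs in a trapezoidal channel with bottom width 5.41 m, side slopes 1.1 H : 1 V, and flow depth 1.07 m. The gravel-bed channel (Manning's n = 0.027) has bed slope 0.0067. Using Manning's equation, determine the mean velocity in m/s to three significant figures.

A = (b + z·y)·y = (5.41 + 1.1×1.07)×1.07 = 7.048 m²
P = b + 2y√(1+z²) = 5.41 + 2×1.07×√(1+1.1²) = 8.591 m
R = A/P = 7.048/8.591 = 0.8204 m
Q = (1/n)·A·R^(2/3)·S^(1/2) = (1/0.027) × 7.048 × 0.8204^(2/3) × 0.0067^(1/2) = 18.72 m³/s
V = Q/A = 18.72/7.048 = 2.657 m/s

2.66 m/s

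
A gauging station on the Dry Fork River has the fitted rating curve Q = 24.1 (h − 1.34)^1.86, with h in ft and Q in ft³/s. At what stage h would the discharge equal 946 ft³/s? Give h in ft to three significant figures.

8.53 ft

h − h₀ = (Q/C)^(1/b) = (946/24.1)^(1/1.86) = 7.193 ft
h = 1.34 + 7.193 = 8.533 ft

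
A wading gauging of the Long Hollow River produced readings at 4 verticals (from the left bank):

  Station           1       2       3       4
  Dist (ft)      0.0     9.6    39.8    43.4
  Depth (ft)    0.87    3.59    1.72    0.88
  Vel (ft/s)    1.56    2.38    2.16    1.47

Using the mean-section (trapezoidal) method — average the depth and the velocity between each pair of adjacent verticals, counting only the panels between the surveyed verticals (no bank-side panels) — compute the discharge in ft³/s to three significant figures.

233 ft³/s

Panel 1-2: Δb = 9.6 ft, d̄ = (0.87+3.59)/2 = 2.23, v̄ = (1.56+2.38)/2 = 1.97 → q = 9.6×2.23×1.97 = 42.17 ft³/s
Panel 2-3: Δb = 30.2 ft, d̄ = (3.59+1.72)/2 = 2.655, v̄ = (2.38+2.16)/2 = 2.27 → q = 30.2×2.655×2.27 = 182.0 ft³/s
Panel 3-4: Δb = 3.6 ft, d̄ = (1.72+0.88)/2 = 1.3, v̄ = (2.16+1.47)/2 = 1.815 → q = 3.6×1.3×1.815 = 8.494 ft³/s
Q = Σ q = 232.7 ft³/s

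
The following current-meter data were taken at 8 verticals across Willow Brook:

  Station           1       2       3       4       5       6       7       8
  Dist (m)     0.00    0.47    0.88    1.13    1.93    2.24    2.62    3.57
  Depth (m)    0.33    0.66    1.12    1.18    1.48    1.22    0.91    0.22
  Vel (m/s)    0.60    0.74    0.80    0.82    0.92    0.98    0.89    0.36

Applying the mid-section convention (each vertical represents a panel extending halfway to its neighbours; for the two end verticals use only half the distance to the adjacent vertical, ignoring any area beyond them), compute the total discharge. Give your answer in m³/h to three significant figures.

10100 m³/h

w_1 = (0.47 − 0.00)/2 = 0.235 m; q_1 = 0.60 × 0.33 × 0.235 = 0.04653 m³/s
w_2 = (0.88 − 0.00)/2 = 0.44 m; q_2 = 0.74 × 0.66 × 0.44 = 0.2149 m³/s
w_3 = (1.13 − 0.47)/2 = 0.33 m; q_3 = 0.80 × 1.12 × 0.33 = 0.2957 m³/s
w_4 = (1.93 − 0.88)/2 = 0.525 m; q_4 = 0.82 × 1.18 × 0.525 = 0.5080 m³/s
w_5 = (2.24 − 1.13)/2 = 0.555 m; q_5 = 0.92 × 1.48 × 0.555 = 0.7557 m³/s
w_6 = (2.62 − 1.93)/2 = 0.345 m; q_6 = 0.98 × 1.22 × 0.345 = 0.4125 m³/s
w_7 = (3.57 − 2.24)/2 = 0.665 m; q_7 = 0.89 × 0.91 × 0.665 = 0.5386 m³/s
w_8 = (3.57 − 2.62)/2 = 0.475 m; q_8 = 0.36 × 0.22 × 0.475 = 0.03762 m³/s
Q = Σ qᵢ = 2.809 m³/s
= 2.809 × 3600 = 10110 m³/h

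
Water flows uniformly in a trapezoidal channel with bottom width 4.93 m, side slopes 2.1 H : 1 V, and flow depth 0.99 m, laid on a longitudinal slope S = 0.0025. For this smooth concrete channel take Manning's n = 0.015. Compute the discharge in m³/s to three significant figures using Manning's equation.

18.7 m³/s

A = (b + z·y)·y = (4.93 + 2.1×0.99)×0.99 = 6.939 m²
P = b + 2y√(1+z²) = 4.93 + 2×0.99×√(1+2.1²) = 9.535 m
R = A/P = 6.939/9.535 = 0.7277 m
Q = (1/n)·A·R^(2/3)·S^(1/2) = (1/0.015) × 6.939 × 0.7277^(2/3) × 0.0025^(1/2) = 18.71 m³/s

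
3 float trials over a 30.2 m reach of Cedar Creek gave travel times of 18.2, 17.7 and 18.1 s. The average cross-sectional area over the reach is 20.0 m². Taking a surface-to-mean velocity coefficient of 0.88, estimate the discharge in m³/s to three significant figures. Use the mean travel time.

29.5 m³/s

t̄ = (18.2 + 17.7 + 18.1) / 3 = 18 s
v_surface = L / t̄ = 30.2 / 18 = 1.678 m/s
v_mean = 0.88 × 1.678 = 1.476 m/s
Q = A × v_mean = 20.0 × 1.476 = 29.53 m³/s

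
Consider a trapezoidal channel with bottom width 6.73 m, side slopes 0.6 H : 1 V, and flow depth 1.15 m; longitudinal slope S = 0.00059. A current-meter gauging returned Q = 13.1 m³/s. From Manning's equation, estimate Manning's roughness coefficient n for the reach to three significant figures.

A = (b + z·y)·y = (6.73 + 0.6×1.15)×1.15 = 8.533 m²
P = b + 2y√(1+z²) = 6.73 + 2×1.15×√(1+0.6²) = 9.412 m
R = A/P = 8.533/9.412 = 0.9066 m
n = (1/Q)·A·R^(2/3)·S^(1/2) = (1/13.1) × 8.533 × 0.9367 × 0.02429 = 0.01482

0.0148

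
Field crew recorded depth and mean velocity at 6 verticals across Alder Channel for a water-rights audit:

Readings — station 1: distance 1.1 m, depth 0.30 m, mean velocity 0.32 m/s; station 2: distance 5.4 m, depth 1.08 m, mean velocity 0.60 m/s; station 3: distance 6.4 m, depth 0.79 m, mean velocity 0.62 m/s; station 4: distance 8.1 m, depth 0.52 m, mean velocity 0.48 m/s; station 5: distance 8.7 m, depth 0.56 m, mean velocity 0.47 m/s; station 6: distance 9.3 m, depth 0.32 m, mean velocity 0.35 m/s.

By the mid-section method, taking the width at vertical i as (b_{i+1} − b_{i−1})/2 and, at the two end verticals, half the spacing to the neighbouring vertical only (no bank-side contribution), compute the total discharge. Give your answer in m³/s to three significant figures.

w_1 = (5.4 − 1.1)/2 = 2.15 m; q_1 = 0.32 × 0.30 × 2.15 = 0.2064 m³/s
w_2 = (6.4 − 1.1)/2 = 2.65 m; q_2 = 0.60 × 1.08 × 2.65 = 1.717 m³/s
w_3 = (8.1 − 5.4)/2 = 1.35 m; q_3 = 0.62 × 0.79 × 1.35 = 0.6612 m³/s
w_4 = (8.7 − 6.4)/2 = 1.15 m; q_4 = 0.48 × 0.52 × 1.15 = 0.2870 m³/s
w_5 = (9.3 − 8.1)/2 = 0.6 m; q_5 = 0.47 × 0.56 × 0.6 = 0.1579 m³/s
w_6 = (9.3 − 8.7)/2 = 0.3 m; q_6 = 0.35 × 0.32 × 0.3 = 0.03360 m³/s
Q = Σ qᵢ = 3.063 m³/s

3.06 m³/s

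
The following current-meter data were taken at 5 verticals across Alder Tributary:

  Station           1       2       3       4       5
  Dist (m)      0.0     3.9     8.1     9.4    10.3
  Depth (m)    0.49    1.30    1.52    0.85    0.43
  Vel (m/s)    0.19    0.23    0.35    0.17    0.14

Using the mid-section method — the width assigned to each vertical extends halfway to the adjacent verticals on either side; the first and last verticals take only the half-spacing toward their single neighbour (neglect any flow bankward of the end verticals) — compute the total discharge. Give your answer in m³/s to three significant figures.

3.04 m³/s

w_1 = (3.9 − 0.0)/2 = 1.95 m; q_1 = 0.19 × 0.49 × 1.95 = 0.1815 m³/s
w_2 = (8.1 − 0.0)/2 = 4.05 m; q_2 = 0.23 × 1.30 × 4.05 = 1.211 m³/s
w_3 = (9.4 − 3.9)/2 = 2.75 m; q_3 = 0.35 × 1.52 × 2.75 = 1.463 m³/s
w_4 = (10.3 − 8.1)/2 = 1.1 m; q_4 = 0.17 × 0.85 × 1.1 = 0.1590 m³/s
w_5 = (10.3 − 9.4)/2 = 0.45 m; q_5 = 0.14 × 0.43 × 0.45 = 0.02709 m³/s
Q = Σ qᵢ = 3.042 m³/s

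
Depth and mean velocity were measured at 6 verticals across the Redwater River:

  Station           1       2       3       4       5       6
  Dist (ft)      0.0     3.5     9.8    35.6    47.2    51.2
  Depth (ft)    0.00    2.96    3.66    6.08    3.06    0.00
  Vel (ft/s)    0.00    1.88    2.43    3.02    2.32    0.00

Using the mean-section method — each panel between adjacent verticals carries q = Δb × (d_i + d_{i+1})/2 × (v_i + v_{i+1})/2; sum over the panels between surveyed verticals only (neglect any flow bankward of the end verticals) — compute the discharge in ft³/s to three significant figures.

541 ft³/s

Panel 1-2: Δb = 3.5 ft, d̄ = (0.00+2.96)/2 = 1.48, v̄ = (0.00+1.88)/2 = 0.94 → q = 3.5×1.48×0.94 = 4.869 ft³/s
Panel 2-3: Δb = 6.3 ft, d̄ = (2.96+3.66)/2 = 3.31, v̄ = (1.88+2.43)/2 = 2.155 → q = 6.3×3.31×2.155 = 44.94 ft³/s
Panel 3-4: Δb = 25.8 ft, d̄ = (3.66+6.08)/2 = 4.87, v̄ = (2.43+3.02)/2 = 2.725 → q = 25.8×4.87×2.725 = 342.4 ft³/s
Panel 4-5: Δb = 11.6 ft, d̄ = (6.08+3.06)/2 = 4.57, v̄ = (3.02+2.32)/2 = 2.67 → q = 11.6×4.57×2.67 = 141.5 ft³/s
Panel 5-6: Δb = 4 ft, d̄ = (3.06+0.00)/2 = 1.53, v̄ = (2.32+0.00)/2 = 1.16 → q = 4×1.53×1.16 = 7.099 ft³/s
Q = Σ q = 540.8 ft³/s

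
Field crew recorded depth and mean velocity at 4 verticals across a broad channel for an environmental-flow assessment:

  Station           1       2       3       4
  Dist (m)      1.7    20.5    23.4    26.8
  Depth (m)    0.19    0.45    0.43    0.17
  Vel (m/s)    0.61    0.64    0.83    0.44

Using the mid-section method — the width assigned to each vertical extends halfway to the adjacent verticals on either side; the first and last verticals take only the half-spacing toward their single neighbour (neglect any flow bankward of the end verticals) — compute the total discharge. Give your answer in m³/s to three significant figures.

w_1 = (20.5 − 1.7)/2 = 9.4 m; q_1 = 0.61 × 0.19 × 9.4 = 1.089 m³/s
w_2 = (23.4 − 1.7)/2 = 10.85 m; q_2 = 0.64 × 0.45 × 10.85 = 3.125 m³/s
w_3 = (26.8 − 20.5)/2 = 3.15 m; q_3 = 0.83 × 0.43 × 3.15 = 1.124 m³/s
w_4 = (26.8 − 23.4)/2 = 1.7 m; q_4 = 0.44 × 0.17 × 1.7 = 0.1272 m³/s
Q = Σ qᵢ = 5.466 m³/s

5.47 m³/s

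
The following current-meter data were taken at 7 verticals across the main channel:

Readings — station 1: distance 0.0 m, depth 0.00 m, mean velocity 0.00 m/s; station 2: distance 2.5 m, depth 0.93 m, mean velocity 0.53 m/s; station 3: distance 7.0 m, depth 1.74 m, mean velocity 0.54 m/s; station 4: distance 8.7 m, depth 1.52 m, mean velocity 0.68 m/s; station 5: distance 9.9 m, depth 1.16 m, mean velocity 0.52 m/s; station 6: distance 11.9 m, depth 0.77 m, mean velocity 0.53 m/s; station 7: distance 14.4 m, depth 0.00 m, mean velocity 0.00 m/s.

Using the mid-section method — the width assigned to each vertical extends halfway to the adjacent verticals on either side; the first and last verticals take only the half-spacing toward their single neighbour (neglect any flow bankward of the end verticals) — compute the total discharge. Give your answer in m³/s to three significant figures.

w_2 = (7.0 − 0.0)/2 = 3.5 m; q_2 = 0.53 × 0.93 × 3.5 = 1.725 m³/s
w_3 = (8.7 − 2.5)/2 = 3.1 m; q_3 = 0.54 × 1.74 × 3.1 = 2.913 m³/s
w_4 = (9.9 − 7.0)/2 = 1.45 m; q_4 = 0.68 × 1.52 × 1.45 = 1.499 m³/s
w_5 = (11.9 − 8.7)/2 = 1.6 m; q_5 = 0.52 × 1.16 × 1.6 = 0.9651 m³/s
w_6 = (14.4 − 9.9)/2 = 2.25 m; q_6 = 0.53 × 0.77 × 2.25 = 0.9182 m³/s
Stations 1, 7 contribute zero (depth or velocity is 0).
Q = Σ qᵢ = 8.020 m³/s

8.02 m³/s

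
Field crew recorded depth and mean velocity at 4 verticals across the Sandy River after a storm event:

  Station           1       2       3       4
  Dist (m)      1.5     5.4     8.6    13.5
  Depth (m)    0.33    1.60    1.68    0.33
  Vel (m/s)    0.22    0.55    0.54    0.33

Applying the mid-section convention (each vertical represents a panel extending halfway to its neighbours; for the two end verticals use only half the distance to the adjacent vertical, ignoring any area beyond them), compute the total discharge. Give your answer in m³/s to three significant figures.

w_1 = (5.4 − 1.5)/2 = 1.95 m; q_1 = 0.22 × 0.33 × 1.95 = 0.1416 m³/s
w_2 = (8.6 − 1.5)/2 = 3.55 m; q_2 = 0.55 × 1.60 × 3.55 = 3.124 m³/s
w_3 = (13.5 − 5.4)/2 = 4.05 m; q_3 = 0.54 × 1.68 × 4.05 = 3.674 m³/s
w_4 = (13.5 − 8.6)/2 = 2.45 m; q_4 = 0.33 × 0.33 × 2.45 = 0.2668 m³/s
Q = Σ qᵢ = 7.207 m³/s

7.21 m³/s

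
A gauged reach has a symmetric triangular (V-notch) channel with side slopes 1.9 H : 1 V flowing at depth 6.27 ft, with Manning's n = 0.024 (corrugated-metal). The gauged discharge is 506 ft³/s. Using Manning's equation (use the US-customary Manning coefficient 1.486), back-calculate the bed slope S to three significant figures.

A = z·y² = 1.9×6.27² = 74.69 ft²
P = 2y√(1+z²) = 2×6.27×√(1+1.9²) = 26.92 ft
R = A/P = 74.69/26.92 = 2.774 ft
S = (Q·n / (1.486·A·R^(2/3)))² = (506×0.024 / (1.486×74.69×1.974))² = 0.003071

0.00307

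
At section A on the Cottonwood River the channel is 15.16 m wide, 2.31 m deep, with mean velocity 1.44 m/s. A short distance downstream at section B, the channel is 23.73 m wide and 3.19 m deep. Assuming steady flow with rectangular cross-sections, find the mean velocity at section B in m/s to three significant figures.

0.666 m/s

Q = A₁V₁ = (15.16×2.31) × 1.44 = 50.43 m³/s
A₂ = 23.73 × 3.19 = 75.70 m²
V₂ = Q/A₂ = 50.43/75.70 = 0.6662 m/s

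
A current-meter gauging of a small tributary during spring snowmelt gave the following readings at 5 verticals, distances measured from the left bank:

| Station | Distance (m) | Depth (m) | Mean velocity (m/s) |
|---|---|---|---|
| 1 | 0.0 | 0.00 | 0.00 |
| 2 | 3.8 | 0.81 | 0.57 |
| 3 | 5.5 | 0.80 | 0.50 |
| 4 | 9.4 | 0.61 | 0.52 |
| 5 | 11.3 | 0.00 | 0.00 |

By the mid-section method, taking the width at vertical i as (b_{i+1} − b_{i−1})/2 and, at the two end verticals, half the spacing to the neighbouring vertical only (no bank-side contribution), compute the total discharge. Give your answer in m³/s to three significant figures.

w_2 = (5.5 − 0.0)/2 = 2.75 m; q_2 = 0.57 × 0.81 × 2.75 = 1.270 m³/s
w_3 = (9.4 − 3.8)/2 = 2.8 m; q_3 = 0.50 × 0.80 × 2.8 = 1.120 m³/s
w_4 = (11.3 − 5.5)/2 = 2.9 m; q_4 = 0.52 × 0.61 × 2.9 = 0.9199 m³/s
Stations 1, 5 contribute zero (depth or velocity is 0).
Q = Σ qᵢ = 3.310 m³/s

3.31 m³/s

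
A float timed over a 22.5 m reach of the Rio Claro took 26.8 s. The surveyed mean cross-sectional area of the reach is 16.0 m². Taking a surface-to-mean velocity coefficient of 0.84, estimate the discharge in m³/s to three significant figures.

v_surface = L / t̄ = 22.5 / 26.8 = 0.8396 m/s
v_mean = 0.84 × 0.8396 = 0.7052 m/s
Q = A × v_mean = 16.0 × 0.7052 = 11.28 m³/s

11.3 m³/s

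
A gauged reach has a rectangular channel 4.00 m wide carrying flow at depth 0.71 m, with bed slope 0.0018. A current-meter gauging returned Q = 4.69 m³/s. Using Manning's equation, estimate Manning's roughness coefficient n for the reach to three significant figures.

A = b·y = 4.00 × 0.71 = 2.840 m²
P = b + 2y = 4.00 + 2×0.71 = 5.420 m
R = A/P = 2.840/5.420 = 0.5240 m
n = (1/Q)·A·R^(2/3)·S^(1/2) = (1/4.69) × 2.840 × 0.6499 × 0.04243 = 0.01670

0.0167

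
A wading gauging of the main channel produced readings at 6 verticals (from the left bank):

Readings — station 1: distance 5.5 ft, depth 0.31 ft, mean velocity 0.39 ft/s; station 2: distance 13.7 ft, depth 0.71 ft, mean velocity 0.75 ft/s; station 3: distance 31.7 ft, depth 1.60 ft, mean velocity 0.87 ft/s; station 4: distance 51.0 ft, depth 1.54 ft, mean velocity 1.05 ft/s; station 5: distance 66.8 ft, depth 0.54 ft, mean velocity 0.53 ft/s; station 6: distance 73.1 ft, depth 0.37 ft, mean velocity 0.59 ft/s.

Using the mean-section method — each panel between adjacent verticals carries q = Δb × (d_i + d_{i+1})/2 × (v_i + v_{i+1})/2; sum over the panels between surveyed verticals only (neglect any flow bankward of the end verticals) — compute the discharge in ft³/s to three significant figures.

62.9 ft³/s

Panel 1-2: Δb = 8.2 ft, d̄ = (0.31+0.71)/2 = 0.51, v̄ = (0.39+0.75)/2 = 0.57 → q = 8.2×0.51×0.57 = 2.384 ft³/s
Panel 2-3: Δb = 18 ft, d̄ = (0.71+1.60)/2 = 1.155, v̄ = (0.75+0.87)/2 = 0.81 → q = 18×1.155×0.81 = 16.84 ft³/s
Panel 3-4: Δb = 19.3 ft, d̄ = (1.60+1.54)/2 = 1.57, v̄ = (0.87+1.05)/2 = 0.96 → q = 19.3×1.57×0.96 = 29.09 ft³/s
Panel 4-5: Δb = 15.8 ft, d̄ = (1.54+0.54)/2 = 1.04, v̄ = (1.05+0.53)/2 = 0.79 → q = 15.8×1.04×0.79 = 12.98 ft³/s
Panel 5-6: Δb = 6.3 ft, d̄ = (0.54+0.37)/2 = 0.455, v̄ = (0.53+0.59)/2 = 0.56 → q = 6.3×0.455×0.56 = 1.605 ft³/s
Q = Σ q = 62.90 ft³/s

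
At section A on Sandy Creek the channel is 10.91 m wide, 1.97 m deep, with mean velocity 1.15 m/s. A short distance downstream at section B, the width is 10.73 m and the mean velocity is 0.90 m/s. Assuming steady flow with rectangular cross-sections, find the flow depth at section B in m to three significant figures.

2.56 m

Q = A₁V₁ = (10.91×1.97) × 1.15 = 24.72 m³/s
d₂ = Q/(b₂ V₂) = 24.72/(10.73×0.90) = 2.559 m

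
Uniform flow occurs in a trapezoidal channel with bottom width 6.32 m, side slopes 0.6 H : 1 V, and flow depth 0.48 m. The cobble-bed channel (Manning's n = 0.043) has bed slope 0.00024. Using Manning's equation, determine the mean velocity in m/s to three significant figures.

A = (b + z·y)·y = (6.32 + 0.6×0.48)×0.48 = 3.172 m²
P = b + 2y√(1+z²) = 6.32 + 2×0.48×√(1+0.6²) = 7.440 m
R = A/P = 3.172/7.440 = 0.4263 m
Q = (1/n)·A·R^(2/3)·S^(1/2) = (1/0.043) × 3.172 × 0.4263^(2/3) × 0.00024^(1/2) = 0.6473 m³/s
V = Q/A = 0.6473/3.172 = 0.2041 m/s

0.204 m/s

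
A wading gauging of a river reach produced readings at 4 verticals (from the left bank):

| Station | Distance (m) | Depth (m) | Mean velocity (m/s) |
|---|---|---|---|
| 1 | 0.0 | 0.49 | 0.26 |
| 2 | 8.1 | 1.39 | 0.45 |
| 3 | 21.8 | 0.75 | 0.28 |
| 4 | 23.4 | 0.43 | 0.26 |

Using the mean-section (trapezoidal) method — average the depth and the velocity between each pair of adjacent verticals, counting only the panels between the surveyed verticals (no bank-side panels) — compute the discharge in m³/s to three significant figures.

Panel 1-2: Δb = 8.1 m, d̄ = (0.49+1.39)/2 = 0.94, v̄ = (0.26+0.45)/2 = 0.355 → q = 8.1×0.94×0.355 = 2.703 m³/s
Panel 2-3: Δb = 13.7 m, d̄ = (1.39+0.75)/2 = 1.07, v̄ = (0.45+0.28)/2 = 0.365 → q = 13.7×1.07×0.365 = 5.351 m³/s
Panel 3-4: Δb = 1.6 m, d̄ = (0.75+0.43)/2 = 0.59, v̄ = (0.28+0.26)/2 = 0.27 → q = 1.6×0.59×0.27 = 0.2549 m³/s
Q = Σ q = 8.308 m³/s

8.31 m³/s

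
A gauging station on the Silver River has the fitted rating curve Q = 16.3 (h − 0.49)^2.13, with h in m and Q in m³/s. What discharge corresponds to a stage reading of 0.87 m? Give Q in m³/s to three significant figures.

Q = 16.3 × (0.87 − 0.49)^2.13 = 16.3 × 0.38^2.13 = 2.076 m³/s

2.08 m³/s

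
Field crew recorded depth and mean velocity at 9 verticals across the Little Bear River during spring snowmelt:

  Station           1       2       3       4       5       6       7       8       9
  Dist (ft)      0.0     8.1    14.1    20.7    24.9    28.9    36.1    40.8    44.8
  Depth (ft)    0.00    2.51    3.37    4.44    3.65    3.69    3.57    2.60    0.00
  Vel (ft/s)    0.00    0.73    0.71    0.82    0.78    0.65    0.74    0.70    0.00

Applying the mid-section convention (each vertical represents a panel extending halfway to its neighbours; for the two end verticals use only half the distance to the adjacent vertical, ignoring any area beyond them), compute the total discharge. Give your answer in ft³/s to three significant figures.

96.4 ft³/s

w_2 = (14.1 − 0.0)/2 = 7.05 ft; q_2 = 0.73 × 2.51 × 7.05 = 12.92 ft³/s
w_3 = (20.7 − 8.1)/2 = 6.3 ft; q_3 = 0.71 × 3.37 × 6.3 = 15.07 ft³/s
w_4 = (24.9 − 14.1)/2 = 5.4 ft; q_4 = 0.82 × 4.44 × 5.4 = 19.66 ft³/s
w_5 = (28.9 − 20.7)/2 = 4.1 ft; q_5 = 0.78 × 3.65 × 4.1 = 11.67 ft³/s
w_6 = (36.1 − 24.9)/2 = 5.6 ft; q_6 = 0.65 × 3.69 × 5.6 = 13.43 ft³/s
w_7 = (40.8 − 28.9)/2 = 5.95 ft; q_7 = 0.74 × 3.57 × 5.95 = 15.72 ft³/s
w_8 = (44.8 − 36.1)/2 = 4.35 ft; q_8 = 0.70 × 2.60 × 4.35 = 7.917 ft³/s
Stations 1, 9 contribute zero (depth or velocity is 0).
Q = Σ qᵢ = 96.39 ft³/s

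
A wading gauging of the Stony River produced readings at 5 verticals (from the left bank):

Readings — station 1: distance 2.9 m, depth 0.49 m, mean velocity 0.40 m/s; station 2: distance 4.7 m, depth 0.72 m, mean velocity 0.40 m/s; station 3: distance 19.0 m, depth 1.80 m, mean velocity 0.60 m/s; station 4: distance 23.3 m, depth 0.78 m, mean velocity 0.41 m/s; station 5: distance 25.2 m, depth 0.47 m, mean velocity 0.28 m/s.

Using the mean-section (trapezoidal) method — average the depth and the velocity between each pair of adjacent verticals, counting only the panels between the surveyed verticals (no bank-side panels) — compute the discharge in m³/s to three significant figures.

12.7 m³/s

Panel 1-2: Δb = 1.8 m, d̄ = (0.49+0.72)/2 = 0.605, v̄ = (0.40+0.40)/2 = 0.4 → q = 1.8×0.605×0.4 = 0.4356 m³/s
Panel 2-3: Δb = 14.3 m, d̄ = (0.72+1.80)/2 = 1.26, v̄ = (0.40+0.60)/2 = 0.5 → q = 14.3×1.26×0.5 = 9.009 m³/s
Panel 3-4: Δb = 4.3 m, d̄ = (1.80+0.78)/2 = 1.29, v̄ = (0.60+0.41)/2 = 0.505 → q = 4.3×1.29×0.505 = 2.801 m³/s
Panel 4-5: Δb = 1.9 m, d̄ = (0.78+0.47)/2 = 0.625, v̄ = (0.41+0.28)/2 = 0.345 → q = 1.9×0.625×0.345 = 0.4097 m³/s
Q = Σ q = 12.66 m³/s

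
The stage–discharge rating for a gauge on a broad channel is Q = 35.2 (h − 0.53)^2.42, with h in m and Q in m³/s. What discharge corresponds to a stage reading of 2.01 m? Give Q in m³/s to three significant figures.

Q = 35.2 × (2.01 − 0.53)^2.42 = 35.2 × 1.48^2.42 = 90.90 m³/s

90.9 m³/s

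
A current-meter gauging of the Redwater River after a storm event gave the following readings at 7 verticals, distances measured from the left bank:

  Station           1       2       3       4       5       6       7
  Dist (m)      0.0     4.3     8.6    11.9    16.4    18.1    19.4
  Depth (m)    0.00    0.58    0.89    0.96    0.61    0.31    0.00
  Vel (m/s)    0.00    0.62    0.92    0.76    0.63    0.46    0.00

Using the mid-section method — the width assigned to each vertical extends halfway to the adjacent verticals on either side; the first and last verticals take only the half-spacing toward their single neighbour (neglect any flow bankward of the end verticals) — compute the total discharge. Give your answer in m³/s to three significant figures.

8.91 m³/s

w_2 = (8.6 − 0.0)/2 = 4.3 m; q_2 = 0.62 × 0.58 × 4.3 = 1.546 m³/s
w_3 = (11.9 − 4.3)/2 = 3.8 m; q_3 = 0.92 × 0.89 × 3.8 = 3.111 m³/s
w_4 = (16.4 − 8.6)/2 = 3.9 m; q_4 = 0.76 × 0.96 × 3.9 = 2.845 m³/s
w_5 = (18.1 − 11.9)/2 = 3.1 m; q_5 = 0.63 × 0.61 × 3.1 = 1.191 m³/s
w_6 = (19.4 − 16.4)/2 = 1.5 m; q_6 = 0.46 × 0.31 × 1.5 = 0.2139 m³/s
Stations 1, 7 contribute zero (depth or velocity is 0).
Q = Σ qᵢ = 8.908 m³/s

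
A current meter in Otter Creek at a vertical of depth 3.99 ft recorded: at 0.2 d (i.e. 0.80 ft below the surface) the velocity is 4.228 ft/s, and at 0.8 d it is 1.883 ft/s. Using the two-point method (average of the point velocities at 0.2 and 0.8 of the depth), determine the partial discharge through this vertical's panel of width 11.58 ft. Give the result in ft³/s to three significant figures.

141 ft³/s

v̄ = (4.228 + 1.883) / 2 = 3.056 ft/s
q = v̄ × d × w = 3.056 × 3.99 × 11.58 = 141.2 ft³/s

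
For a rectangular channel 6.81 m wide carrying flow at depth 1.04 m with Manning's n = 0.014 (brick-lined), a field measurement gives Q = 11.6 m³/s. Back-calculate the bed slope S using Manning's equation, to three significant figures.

A = b·y = 6.81 × 1.04 = 7.082 m²
P = b + 2y = 6.81 + 2×1.04 = 8.890 m
R = A/P = 7.082/8.890 = 0.7967 m
S = (Q·n / (1·A·R^(2/3)))² = (11.6×0.014 / (1×7.082×0.8594))² = 0.0007119

0.000712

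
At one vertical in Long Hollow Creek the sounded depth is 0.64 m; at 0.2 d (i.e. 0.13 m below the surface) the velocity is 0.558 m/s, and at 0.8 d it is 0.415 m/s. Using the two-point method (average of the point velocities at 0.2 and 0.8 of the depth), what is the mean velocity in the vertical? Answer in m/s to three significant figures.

v̄ = (0.558 + 0.415) / 2 = 0.4865 m/s

0.487 m/s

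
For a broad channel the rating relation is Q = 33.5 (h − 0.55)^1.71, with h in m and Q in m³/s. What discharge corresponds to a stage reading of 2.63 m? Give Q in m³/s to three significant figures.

117 m³/s

Q = 33.5 × (2.63 − 0.55)^1.71 = 33.5 × 2.08^1.71 = 117.2 m³/s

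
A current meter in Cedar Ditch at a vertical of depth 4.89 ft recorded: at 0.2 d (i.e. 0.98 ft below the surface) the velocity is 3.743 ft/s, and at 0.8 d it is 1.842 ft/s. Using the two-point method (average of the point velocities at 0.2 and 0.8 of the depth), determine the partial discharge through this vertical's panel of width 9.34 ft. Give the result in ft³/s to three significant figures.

128 ft³/s

v̄ = (3.743 + 1.842) / 2 = 2.793 ft/s
q = v̄ × d × w = 2.793 × 4.89 × 9.34 = 127.5 ft³/s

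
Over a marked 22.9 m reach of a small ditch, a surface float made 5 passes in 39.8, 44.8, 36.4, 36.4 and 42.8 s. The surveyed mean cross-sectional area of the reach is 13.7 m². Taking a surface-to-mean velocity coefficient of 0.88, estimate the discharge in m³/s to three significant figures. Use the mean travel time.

6.90 m³/s

t̄ = (39.8 + 44.8 + 36.4 + 36.4 + 42.8) / 5 = 40.04 s
v_surface = L / t̄ = 22.9 / 40.04 = 0.5719 m/s
v_mean = 0.88 × 0.5719 = 0.5033 m/s
Q = A × v_mean = 13.7 × 0.5033 = 6.895 m³/s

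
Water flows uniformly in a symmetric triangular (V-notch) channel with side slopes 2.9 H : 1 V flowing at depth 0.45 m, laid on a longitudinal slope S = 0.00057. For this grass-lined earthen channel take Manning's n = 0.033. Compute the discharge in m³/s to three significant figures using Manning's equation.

A = z·y² = 2.9×0.45² = 0.5873 m²
P = 2y√(1+z²) = 2×0.45×√(1+2.9²) = 2.761 m
R = A/P = 0.5873/2.761 = 0.2127 m
Q = (1/n)·A·R^(2/3)·S^(1/2) = (1/0.033) × 0.5873 × 0.2127^(2/3) × 0.00057^(1/2) = 0.1514 m³/s

0.151 m³/s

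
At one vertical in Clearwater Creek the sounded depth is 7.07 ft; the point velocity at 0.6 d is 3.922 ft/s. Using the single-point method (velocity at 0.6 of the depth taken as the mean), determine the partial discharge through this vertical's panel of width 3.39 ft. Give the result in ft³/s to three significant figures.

94.0 ft³/s

v̄ = v₀.₆ = 3.922 ft/s
q = v̄ × d × w = 3.922 × 7.07 × 3.39 = 94.00 ft³/s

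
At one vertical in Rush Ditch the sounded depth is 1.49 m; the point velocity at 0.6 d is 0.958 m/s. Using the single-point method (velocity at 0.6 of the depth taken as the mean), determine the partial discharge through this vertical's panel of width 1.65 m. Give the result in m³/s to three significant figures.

v̄ = v₀.₆ = 0.958 m/s
q = v̄ × d × w = 0.9580 × 1.49 × 1.65 = 2.355 m³/s

2.36 m³/s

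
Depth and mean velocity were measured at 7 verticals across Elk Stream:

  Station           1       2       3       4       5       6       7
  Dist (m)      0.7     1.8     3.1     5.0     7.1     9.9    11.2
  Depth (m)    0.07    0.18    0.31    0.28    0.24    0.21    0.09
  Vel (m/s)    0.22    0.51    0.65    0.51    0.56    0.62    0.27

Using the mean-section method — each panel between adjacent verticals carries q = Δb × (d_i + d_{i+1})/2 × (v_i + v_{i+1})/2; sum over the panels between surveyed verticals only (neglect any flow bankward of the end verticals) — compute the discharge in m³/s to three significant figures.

1.31 m³/s

Panel 1-2: Δb = 1.1 m, d̄ = (0.07+0.18)/2 = 0.125, v̄ = (0.22+0.51)/2 = 0.365 → q = 1.1×0.125×0.365 = 0.05019 m³/s
Panel 2-3: Δb = 1.3 m, d̄ = (0.18+0.31)/2 = 0.245, v̄ = (0.51+0.65)/2 = 0.58 → q = 1.3×0.245×0.58 = 0.1847 m³/s
Panel 3-4: Δb = 1.9 m, d̄ = (0.31+0.28)/2 = 0.295, v̄ = (0.65+0.51)/2 = 0.58 → q = 1.9×0.295×0.58 = 0.3251 m³/s
Panel 4-5: Δb = 2.1 m, d̄ = (0.28+0.24)/2 = 0.26, v̄ = (0.51+0.56)/2 = 0.535 → q = 2.1×0.26×0.535 = 0.2921 m³/s
Panel 5-6: Δb = 2.8 m, d̄ = (0.24+0.21)/2 = 0.225, v̄ = (0.56+0.62)/2 = 0.59 → q = 2.8×0.225×0.59 = 0.3717 m³/s
Panel 6-7: Δb = 1.3 m, d̄ = (0.21+0.09)/2 = 0.15, v̄ = (0.62+0.27)/2 = 0.445 → q = 1.3×0.15×0.445 = 0.08678 m³/s
Q = Σ q = 1.311 m³/s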